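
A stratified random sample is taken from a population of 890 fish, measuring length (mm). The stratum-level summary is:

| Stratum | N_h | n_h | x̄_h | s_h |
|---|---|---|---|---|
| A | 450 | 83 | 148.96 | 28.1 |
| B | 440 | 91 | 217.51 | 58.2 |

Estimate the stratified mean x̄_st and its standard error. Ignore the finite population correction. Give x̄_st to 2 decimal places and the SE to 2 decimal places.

x̄_st ≈ 182.85, SE ≈ 3.40

x̄_st = Σ W_h x̄_h = (450·148.96 + 440·217.51)/890 = 182.84989
V̂(x̄_st) = Σ W_h² s_h²/n_h, with W_h = N_h/N and N = 890:
  stratum A: (450/890)²·28.1²/83 = 2.43209
  stratum B: (440/890)²·58.2²/91 = 9.09766
V̂(x̄_st) = 11.5298
SE(x̄_st) = √11.5298 = 3.39555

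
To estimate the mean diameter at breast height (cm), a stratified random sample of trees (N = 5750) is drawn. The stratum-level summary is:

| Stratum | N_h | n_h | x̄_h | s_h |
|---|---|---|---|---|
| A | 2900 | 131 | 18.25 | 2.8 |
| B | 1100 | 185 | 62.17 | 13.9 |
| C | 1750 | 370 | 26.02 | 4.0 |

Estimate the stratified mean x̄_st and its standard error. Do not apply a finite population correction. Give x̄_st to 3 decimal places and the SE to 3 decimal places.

x̄_st ≈ 29.017, SE ≈ 0.240

x̄_st = Σ W_h x̄_h = (2900·18.25 + 1100·62.17 + 1750·26.02)/5750 = 29.01687
V̂(x̄_st) = Σ W_h² s_h²/n_h, with W_h = N_h/N and N = 5750:
  stratum A: (2900/5750)²·2.8²/131 = 0.0152232
  stratum B: (1100/5750)²·13.9²/185 = 0.0382215
  stratum C: (1750/5750)²·4.0²/370 = 0.00400552
V̂(x̄_st) = 0.0574502
SE(x̄_st) = √0.0574502 = 0.239688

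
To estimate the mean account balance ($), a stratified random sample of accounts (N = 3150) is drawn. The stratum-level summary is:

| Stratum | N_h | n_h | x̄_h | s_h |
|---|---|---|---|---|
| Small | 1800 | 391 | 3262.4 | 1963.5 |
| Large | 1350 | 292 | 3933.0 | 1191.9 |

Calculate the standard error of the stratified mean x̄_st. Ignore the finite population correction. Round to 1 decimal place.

SE(x̄_st) ≈ 64.1

V̂(x̄_st) = Σ W_h² s_h²/n_h, with W_h = N_h/N and N = 3150:
  stratum Small: (1800/3150)²·1963.5²/391 = 3219.65
  stratum Large: (1350/3150)²·1191.9²/292 = 893.6
V̂(x̄_st) = 4113.25
SE(x̄_st) = √4113.25 = 64.1346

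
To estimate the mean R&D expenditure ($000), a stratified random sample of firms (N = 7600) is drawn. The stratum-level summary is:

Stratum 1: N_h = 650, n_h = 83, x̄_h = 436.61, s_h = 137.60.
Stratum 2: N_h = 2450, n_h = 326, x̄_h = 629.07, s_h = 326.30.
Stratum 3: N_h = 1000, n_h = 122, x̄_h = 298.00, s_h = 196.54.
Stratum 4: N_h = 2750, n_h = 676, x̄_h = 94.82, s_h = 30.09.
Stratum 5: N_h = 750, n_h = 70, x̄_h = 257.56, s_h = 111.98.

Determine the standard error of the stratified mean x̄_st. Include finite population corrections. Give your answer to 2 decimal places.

SE(x̄_st) ≈ 6.12

V̂(x̄_st) = Σ W_h² (1 − n_h/N_h) s_h²/n_h, with W_h = N_h/N and N = 7600:
  stratum 1: (650/7600)²·(1 − 83/650)·137.60²/83 = 1.45555
  stratum 2: (2450/7600)²·(1 − 326/2450)·326.30²/326 = 29.4246
  stratum 3: (1000/7600)²·(1 − 122/1000)·196.54²/122 = 4.81293
  stratum 4: (2750/7600)²·(1 − 676/2750)·30.09²/676 = 0.132255
  stratum 5: (750/7600)²·(1 − 70/750)·111.98²/70 = 1.58171
V̂(x̄_st) = 37.407
SE(x̄_st) = √37.407 = 6.11613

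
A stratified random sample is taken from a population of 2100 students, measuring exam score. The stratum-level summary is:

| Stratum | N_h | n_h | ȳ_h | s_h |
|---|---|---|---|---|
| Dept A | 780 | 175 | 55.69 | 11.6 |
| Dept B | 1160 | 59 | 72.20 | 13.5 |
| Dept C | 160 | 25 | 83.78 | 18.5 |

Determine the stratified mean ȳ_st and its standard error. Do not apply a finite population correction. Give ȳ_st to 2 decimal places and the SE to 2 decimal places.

ȳ_st = Σ W_h ȳ_h = (780·55.69 + 1160·72.20 + 160·83.78)/2100 = 66.95000
V̂(ȳ_st) = Σ W_h² s_h²/n_h, with W_h = N_h/N and N = 2100:
  stratum Dept A: (780/2100)²·11.6²/175 = 0.106079
  stratum Dept B: (1160/2100)²·13.5²/59 = 0.942525
  stratum Dept C: (160/2100)²·18.5²/25 = 0.0794703
V̂(ȳ_st) = 1.12807
SE(ȳ_st) = √1.12807 = 1.06211

ȳ_st ≈ 66.95, SE ≈ 1.06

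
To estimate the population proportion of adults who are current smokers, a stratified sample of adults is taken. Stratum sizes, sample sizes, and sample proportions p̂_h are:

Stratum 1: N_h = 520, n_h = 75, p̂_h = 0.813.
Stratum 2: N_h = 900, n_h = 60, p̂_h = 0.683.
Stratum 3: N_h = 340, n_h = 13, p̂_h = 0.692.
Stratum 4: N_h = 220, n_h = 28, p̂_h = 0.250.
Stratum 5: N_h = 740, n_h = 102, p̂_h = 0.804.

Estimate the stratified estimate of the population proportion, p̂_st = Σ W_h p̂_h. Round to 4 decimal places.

N = 2720; stratum weights W_h = N_h/N.
p̂_st = Σ W_h p̂_h = (520·0.813 + 900·0.683 + 340·0.692 + 220·0.250 + 740·0.804)/2720 = 0.70688

p̂_st ≈ 0.7069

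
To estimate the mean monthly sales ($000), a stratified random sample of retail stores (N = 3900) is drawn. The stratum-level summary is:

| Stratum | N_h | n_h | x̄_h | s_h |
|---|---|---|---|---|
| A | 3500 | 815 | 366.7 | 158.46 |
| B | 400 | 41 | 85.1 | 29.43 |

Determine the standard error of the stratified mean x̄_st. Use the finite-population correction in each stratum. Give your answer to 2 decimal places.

SE(x̄_st) ≈ 4.39

V̂(x̄_st) = Σ W_h² (1 − n_h/N_h) s_h²/n_h, with W_h = N_h/N and N = 3900:
  stratum A: (3500/3900)²·(1 − 815/3500)·158.46²/815 = 19.0355
  stratum B: (400/3900)²·(1 − 41/400)·29.43²/41 = 0.199444
V̂(x̄_st) = 19.235
SE(x̄_st) = √19.235 = 4.38577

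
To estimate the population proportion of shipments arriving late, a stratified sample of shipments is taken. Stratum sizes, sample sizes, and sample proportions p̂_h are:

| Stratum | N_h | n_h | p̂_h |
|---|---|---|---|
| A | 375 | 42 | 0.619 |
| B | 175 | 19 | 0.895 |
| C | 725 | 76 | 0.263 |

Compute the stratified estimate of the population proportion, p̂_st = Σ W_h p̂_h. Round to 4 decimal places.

p̂_st ≈ 0.4545

N = 1275; stratum weights W_h = N_h/N.
p̂_st = Σ W_h p̂_h = (375·0.619 + 175·0.895 + 725·0.263)/1275 = 0.45445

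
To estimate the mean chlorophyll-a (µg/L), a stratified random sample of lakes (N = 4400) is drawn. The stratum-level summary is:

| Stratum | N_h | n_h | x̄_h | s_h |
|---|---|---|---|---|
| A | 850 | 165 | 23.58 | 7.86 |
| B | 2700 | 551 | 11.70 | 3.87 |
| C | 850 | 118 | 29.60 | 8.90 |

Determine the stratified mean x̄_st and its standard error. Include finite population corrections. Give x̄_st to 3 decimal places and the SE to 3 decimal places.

x̄_st = Σ W_h x̄_h = (850·23.58 + 2700·11.70 + 850·29.60)/4400 = 17.45295
V̂(x̄_st) = Σ W_h² (1 − n_h/N_h) s_h²/n_h, with W_h = N_h/N and N = 4400:
  stratum A: (850/4400)²·(1 − 165/850)·7.86²/165 = 0.0112607
  stratum B: (2700/4400)²·(1 − 551/2700)·3.87²/551 = 0.00814639
  stratum C: (850/4400)²·(1 − 118/850)·8.90²/118 = 0.0215736
V̂(x̄_st) = 0.0409807
SE(x̄_st) = √0.0409807 = 0.202437

x̄_st ≈ 17.453, SE ≈ 0.202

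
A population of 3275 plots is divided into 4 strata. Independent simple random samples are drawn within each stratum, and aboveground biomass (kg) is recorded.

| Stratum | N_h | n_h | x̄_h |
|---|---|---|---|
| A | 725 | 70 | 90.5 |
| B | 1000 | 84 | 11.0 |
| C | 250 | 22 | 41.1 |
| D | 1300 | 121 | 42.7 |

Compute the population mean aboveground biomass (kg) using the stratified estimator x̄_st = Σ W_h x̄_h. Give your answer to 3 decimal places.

x̄_st ≈ 43.480

N = Σ N_h = 3275. Stratum weights W_h = N_h/N.
x̄_st = (725·90.5 + 1000·11.0 + 250·41.1 + 1300·42.7) / 3275 = 43.48015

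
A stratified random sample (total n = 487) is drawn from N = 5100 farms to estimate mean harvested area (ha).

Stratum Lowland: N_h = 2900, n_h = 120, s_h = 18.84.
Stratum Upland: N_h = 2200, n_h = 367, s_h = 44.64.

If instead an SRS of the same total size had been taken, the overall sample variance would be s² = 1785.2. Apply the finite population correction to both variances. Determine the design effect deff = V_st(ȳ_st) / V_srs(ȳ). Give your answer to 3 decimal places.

V̂(ȳ_st) = Σ W_h² (1 − n_h/N_h) s_h²/n_h, with W_h = N_h/N and N = 5100:
  stratum Lowland: (2900/5100)²·(1 − 120/2900)·18.84²/120 = 0.916818
  stratum Upland: (2200/5100)²·(1 − 367/2200)·44.64²/367 = 0.841835
V_st = 1.75865
V_srs = (1 − 487/5100)·1785.2/487 = 3.31567
deff = V_st / V_srs = 1.75865/3.31567 = 0.5304

deff ≈ 0.530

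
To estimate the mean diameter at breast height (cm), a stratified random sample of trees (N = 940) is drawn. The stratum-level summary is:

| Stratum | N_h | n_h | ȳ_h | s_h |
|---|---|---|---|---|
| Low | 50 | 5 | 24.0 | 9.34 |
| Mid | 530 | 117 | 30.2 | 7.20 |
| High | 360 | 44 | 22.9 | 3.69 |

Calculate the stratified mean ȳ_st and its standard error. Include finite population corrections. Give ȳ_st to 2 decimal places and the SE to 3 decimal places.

ȳ_st = Σ W_h ȳ_h = (50·24.0 + 530·30.2 + 360·22.9)/940 = 27.07447
V̂(ȳ_st) = Σ W_h² (1 − n_h/N_h) s_h²/n_h, with W_h = N_h/N and N = 940:
  stratum Low: (50/940)²·(1 − 5/50)·9.34²/5 = 0.0444274
  stratum Mid: (530/940)²·(1 − 117/530)·7.20²/117 = 0.109761
  stratum High: (360/940)²·(1 − 44/360)·3.69²/44 = 0.0398413
V̂(ȳ_st) = 0.19403
SE(ȳ_st) = √0.19403 = 0.440488

ȳ_st ≈ 27.07, SE ≈ 0.440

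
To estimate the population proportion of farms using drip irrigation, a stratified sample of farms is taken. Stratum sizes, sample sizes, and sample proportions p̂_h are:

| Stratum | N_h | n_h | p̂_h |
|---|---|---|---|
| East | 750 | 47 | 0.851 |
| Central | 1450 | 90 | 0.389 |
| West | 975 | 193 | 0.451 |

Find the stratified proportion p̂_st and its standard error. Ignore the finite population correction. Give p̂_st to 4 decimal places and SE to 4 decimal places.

N = 3175; stratum weights W_h = N_h/N.
p̂_st = Σ W_h p̂_h = (750·0.851 + 1450·0.389 + 975·0.451)/3175 = 0.51717
V̂(p̂_st) = Σ W_h² p̂_h(1−p̂_h)/(n_h−1):
  stratum East: (750/3175)²·0.851·0.149/46 = 0.000153813
  stratum Central: (1450/3175)²·0.389·0.611/89 = 0.000556993
  stratum West: (975/3175)²·0.451·0.549/192 = 0.00012161
V̂(p̂_st) = 0.000832416; SE = √V̂ = 0.0288516

p̂_st ≈ 0.5172, SE ≈ 0.0289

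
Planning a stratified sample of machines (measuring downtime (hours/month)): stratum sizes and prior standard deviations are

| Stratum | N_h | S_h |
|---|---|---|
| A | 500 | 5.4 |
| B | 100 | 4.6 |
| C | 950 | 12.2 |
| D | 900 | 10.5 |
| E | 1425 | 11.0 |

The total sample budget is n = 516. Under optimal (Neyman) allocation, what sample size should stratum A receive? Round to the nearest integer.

Neyman allocation: n_h = n · N_h S_h / Σ N_i S_i, with n = 516.
  stratum A: N_h·S_h = 500·5.4 = 2700.00
  stratum B: N_h·S_h = 100·4.6 = 460.00
  stratum C: N_h·S_h = 950·12.2 = 11590.00
  stratum D: N_h·S_h = 900·10.5 = 9450.00
  stratum E: N_h·S_h = 1425·11.0 = 15675.00
Σ N_h S_h = 39875.00
n for stratum A = 516·2700.00/39875.00 = 34.939 → 35

35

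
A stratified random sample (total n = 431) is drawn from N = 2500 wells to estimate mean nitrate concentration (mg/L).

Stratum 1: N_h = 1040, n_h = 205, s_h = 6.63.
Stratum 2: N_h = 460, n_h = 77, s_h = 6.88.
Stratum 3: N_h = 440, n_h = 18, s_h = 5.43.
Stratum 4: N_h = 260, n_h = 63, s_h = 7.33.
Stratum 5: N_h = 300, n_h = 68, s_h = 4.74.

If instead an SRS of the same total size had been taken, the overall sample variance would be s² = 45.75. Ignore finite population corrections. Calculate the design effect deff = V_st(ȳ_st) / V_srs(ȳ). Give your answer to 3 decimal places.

V̂(ȳ_st) = Σ W_h² s_h²/n_h, with W_h = N_h/N and N = 2500:
  stratum 1: (1040/2500)²·6.63²/205 = 0.0371073
  stratum 2: (460/2500)²·6.88²/77 = 0.0208124
  stratum 3: (440/2500)²·5.43²/18 = 0.0507402
  stratum 4: (260/2500)²·7.33²/63 = 0.00922431
  stratum 5: (300/2500)²·4.74²/68 = 0.00475784
V_st = 0.122642
V_srs = s²/n = 45.75/431 = 0.106148
deff = V_st / V_srs = 0.122642/0.106148 = 1.1554

deff ≈ 1.155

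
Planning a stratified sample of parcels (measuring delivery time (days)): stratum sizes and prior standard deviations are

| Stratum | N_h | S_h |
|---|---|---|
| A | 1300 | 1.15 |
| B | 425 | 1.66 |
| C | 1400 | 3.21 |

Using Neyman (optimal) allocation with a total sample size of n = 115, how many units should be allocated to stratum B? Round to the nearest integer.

Neyman allocation: n_h = n · N_h S_h / Σ N_i S_i, with n = 115.
  stratum A: N_h·S_h = 1300·1.15 = 1495.00
  stratum B: N_h·S_h = 425·1.66 = 705.50
  stratum C: N_h·S_h = 1400·3.21 = 4494.00
Σ N_h S_h = 6694.50
n for stratum B = 115·705.50/6694.50 = 12.119 → 12

12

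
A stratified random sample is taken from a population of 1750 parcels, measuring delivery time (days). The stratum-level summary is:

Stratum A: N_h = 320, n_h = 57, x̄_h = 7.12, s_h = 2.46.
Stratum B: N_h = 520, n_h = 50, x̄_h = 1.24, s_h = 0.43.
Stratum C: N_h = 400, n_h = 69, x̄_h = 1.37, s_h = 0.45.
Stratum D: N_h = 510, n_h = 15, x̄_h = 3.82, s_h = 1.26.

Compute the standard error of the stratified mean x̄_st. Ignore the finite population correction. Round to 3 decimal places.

SE(x̄_st) ≈ 0.114

V̂(x̄_st) = Σ W_h² s_h²/n_h, with W_h = N_h/N and N = 1750:
  stratum A: (320/1750)²·2.46²/57 = 0.00354993
  stratum B: (520/1750)²·0.43²/50 = 0.000326511
  stratum C: (400/1750)²·0.45²/69 = 0.000153327
  stratum D: (510/1750)²·1.26²/15 = 0.00898906
V̂(x̄_st) = 0.0130188
SE(x̄_st) = √0.0130188 = 0.1141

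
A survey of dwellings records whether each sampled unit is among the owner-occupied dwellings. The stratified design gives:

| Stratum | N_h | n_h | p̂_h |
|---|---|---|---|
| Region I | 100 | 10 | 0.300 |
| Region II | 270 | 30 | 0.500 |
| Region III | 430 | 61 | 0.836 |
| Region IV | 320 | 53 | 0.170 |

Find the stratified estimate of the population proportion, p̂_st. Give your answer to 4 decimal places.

N = 1120; stratum weights W_h = N_h/N.
p̂_st = Σ W_h p̂_h = (100·0.300 + 270·0.500 + 430·0.836 + 320·0.170)/1120 = 0.51686

p̂_st ≈ 0.5169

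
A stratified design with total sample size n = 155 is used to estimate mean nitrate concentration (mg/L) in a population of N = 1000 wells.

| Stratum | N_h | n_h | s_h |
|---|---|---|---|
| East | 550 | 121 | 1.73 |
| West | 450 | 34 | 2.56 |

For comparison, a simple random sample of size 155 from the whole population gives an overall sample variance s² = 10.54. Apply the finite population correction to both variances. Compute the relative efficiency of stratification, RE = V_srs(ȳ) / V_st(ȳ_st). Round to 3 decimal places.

V̂(ȳ_st) = Σ W_h² (1 − n_h/N_h) s_h²/n_h, with W_h = N_h/N and N = 1000:
  stratum East: (550/1000)²·(1 − 121/550)·1.73²/121 = 0.00583616
  stratum West: (450/1000)²·(1 − 34/450)·2.56²/34 = 0.0360834
V_st = 0.0419195
V_srs = (1 − 155/1000)·10.54/155 = 0.05746
Relative efficiency = V_srs / V_st = 0.05746/0.0419195 = 1.3707

RE ≈ 1.371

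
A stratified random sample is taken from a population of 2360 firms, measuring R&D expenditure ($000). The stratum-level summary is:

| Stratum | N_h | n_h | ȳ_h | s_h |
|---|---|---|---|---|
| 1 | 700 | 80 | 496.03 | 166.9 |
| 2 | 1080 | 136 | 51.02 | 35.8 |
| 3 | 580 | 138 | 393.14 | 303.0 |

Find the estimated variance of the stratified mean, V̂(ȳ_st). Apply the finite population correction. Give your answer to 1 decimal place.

V̂(ȳ_st) = Σ W_h² (1 − n_h/N_h) s_h²/n_h, with W_h = N_h/N and N = 2360:
  stratum 1: (700/2360)²·(1 − 80/700)·166.9²/80 = 27.1324
  stratum 2: (1080/2360)²·(1 − 136/1080)·35.8²/136 = 1.72504
  stratum 3: (580/2360)²·(1 − 138/580)·303.0²/138 = 30.6219
V̂(ȳ_st) = 59.4794

V̂(ȳ_st) ≈ 59.5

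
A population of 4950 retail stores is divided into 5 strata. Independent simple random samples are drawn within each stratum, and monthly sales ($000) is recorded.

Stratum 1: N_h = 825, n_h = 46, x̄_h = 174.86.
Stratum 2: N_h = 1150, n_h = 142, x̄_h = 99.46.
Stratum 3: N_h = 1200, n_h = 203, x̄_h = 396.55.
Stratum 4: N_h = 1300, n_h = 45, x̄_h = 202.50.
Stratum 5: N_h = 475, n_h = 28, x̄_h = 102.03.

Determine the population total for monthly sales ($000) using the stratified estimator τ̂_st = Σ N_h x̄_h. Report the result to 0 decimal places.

τ̂_st = Σ N_h x̄_h = 825·174.86 + 1150·99.46 + 1200·396.55 + 1300·202.50 + 475·102.03 = 1046213

τ̂_st ≈ 1046213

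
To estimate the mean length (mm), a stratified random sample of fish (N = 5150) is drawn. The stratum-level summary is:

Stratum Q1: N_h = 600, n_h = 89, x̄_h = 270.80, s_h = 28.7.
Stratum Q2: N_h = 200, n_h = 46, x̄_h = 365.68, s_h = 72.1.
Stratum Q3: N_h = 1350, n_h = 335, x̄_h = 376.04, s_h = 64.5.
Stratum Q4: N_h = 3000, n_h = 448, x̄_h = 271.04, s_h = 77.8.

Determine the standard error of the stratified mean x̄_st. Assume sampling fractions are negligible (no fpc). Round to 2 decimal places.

SE(x̄_st) ≈ 2.39

V̂(x̄_st) = Σ W_h² s_h²/n_h, with W_h = N_h/N and N = 5150:
  stratum Q1: (600/5150)²·28.7²/89 = 0.125621
  stratum Q2: (200/5150)²·72.1²/46 = 0.170435
  stratum Q3: (1350/5150)²·64.5²/335 = 0.853351
  stratum Q4: (3000/5150)²·77.8²/448 = 4.58468
V̂(x̄_st) = 5.73409
SE(x̄_st) = √5.73409 = 2.3946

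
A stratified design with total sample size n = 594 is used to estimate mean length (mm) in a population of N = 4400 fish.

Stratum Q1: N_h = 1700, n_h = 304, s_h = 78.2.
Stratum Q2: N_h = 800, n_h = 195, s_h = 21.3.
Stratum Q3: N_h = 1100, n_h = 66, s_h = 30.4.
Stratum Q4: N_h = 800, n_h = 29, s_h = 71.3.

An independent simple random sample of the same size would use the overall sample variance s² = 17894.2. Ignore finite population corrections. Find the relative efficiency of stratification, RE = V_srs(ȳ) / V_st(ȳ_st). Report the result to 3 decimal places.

V̂(ȳ_st) = Σ W_h² s_h²/n_h, with W_h = N_h/N and N = 4400:
  stratum Q1: (1700/4400)²·78.2²/304 = 3.00284
  stratum Q2: (800/4400)²·21.3²/195 = 0.0769129
  stratum Q3: (1100/4400)²·30.4²/66 = 0.875152
  stratum Q4: (800/4400)²·71.3²/29 = 5.79503
V_st = 9.74994
V_srs = s²/n = 17894.2/594 = 30.1249
Relative efficiency = V_srs / V_st = 30.1249/9.74994 = 3.0898

RE ≈ 3.090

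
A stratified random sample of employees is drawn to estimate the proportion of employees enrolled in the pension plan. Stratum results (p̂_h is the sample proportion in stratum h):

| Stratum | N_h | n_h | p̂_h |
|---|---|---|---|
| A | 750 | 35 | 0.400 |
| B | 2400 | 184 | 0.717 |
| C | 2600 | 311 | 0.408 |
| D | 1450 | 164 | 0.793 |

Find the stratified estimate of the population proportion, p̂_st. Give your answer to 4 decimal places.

p̂_st ≈ 0.5877

N = 7200; stratum weights W_h = N_h/N.
p̂_st = Σ W_h p̂_h = (750·0.400 + 2400·0.717 + 2600·0.408 + 1450·0.793)/7200 = 0.58770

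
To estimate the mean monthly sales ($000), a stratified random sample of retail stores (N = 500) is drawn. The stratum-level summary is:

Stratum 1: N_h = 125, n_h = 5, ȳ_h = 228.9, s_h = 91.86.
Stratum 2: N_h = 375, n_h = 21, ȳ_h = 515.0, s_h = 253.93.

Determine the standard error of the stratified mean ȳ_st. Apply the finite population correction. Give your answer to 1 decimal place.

V̂(ȳ_st) = Σ W_h² (1 − n_h/N_h) s_h²/n_h, with W_h = N_h/N and N = 500:
  stratum 1: (125/500)²·(1 − 5/125)·91.86²/5 = 101.259
  stratum 2: (375/500)²·(1 − 21/375)·253.93²/21 = 1630.43
V̂(ȳ_st) = 1731.69
SE(ȳ_st) = √1731.69 = 41.6136

SE(ȳ_st) ≈ 41.6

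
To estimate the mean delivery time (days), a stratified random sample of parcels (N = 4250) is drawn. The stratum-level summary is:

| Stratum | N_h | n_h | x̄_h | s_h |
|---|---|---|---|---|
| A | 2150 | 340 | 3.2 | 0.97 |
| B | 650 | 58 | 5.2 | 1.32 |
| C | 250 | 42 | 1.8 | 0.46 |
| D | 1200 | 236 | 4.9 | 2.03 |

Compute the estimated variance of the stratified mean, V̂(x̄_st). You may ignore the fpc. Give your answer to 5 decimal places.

V̂(x̄_st) ≈ 0.00282

V̂(x̄_st) = Σ W_h² s_h²/n_h, with W_h = N_h/N and N = 4250:
  stratum A: (2150/4250)²·0.97²/340 = 0.000708213
  stratum B: (650/4250)²·1.32²/58 = 0.000702698
  stratum C: (250/4250)²·0.46²/42 = 1.74329e-05
  stratum D: (1200/4250)²·2.03²/236 = 0.00139208
V̂(x̄_st) = 0.00282043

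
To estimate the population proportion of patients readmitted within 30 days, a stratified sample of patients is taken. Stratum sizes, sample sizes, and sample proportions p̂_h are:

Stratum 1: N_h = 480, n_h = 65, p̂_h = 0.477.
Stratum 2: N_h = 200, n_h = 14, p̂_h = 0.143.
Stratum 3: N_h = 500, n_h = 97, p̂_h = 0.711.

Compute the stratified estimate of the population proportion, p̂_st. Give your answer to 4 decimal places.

N = 1180; stratum weights W_h = N_h/N.
p̂_st = Σ W_h p̂_h = (480·0.477 + 200·0.143 + 500·0.711)/1180 = 0.51954

p̂_st ≈ 0.5195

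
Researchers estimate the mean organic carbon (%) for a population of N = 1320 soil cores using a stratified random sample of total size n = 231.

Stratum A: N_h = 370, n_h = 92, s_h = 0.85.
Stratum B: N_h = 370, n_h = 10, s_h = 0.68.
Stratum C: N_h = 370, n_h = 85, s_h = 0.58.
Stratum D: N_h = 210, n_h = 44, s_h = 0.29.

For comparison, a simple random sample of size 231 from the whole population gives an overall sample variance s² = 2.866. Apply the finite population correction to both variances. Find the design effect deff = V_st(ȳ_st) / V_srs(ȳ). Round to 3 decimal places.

deff ≈ 0.418

V̂(ȳ_st) = Σ W_h² (1 − n_h/N_h) s_h²/n_h, with W_h = N_h/N and N = 1320:
  stratum A: (370/1320)²·(1 − 92/370)·0.85²/92 = 0.000463606
  stratum B: (370/1320)²·(1 − 10/370)·0.68²/10 = 0.00353488
  stratum C: (370/1320)²·(1 − 85/370)·0.58²/85 = 0.000239517
  stratum D: (210/1320)²·(1 − 44/210)·0.29²/44 = 3.82404e-05
V_st = 0.00427624
V_srs = (1 − 231/1320)·2.866/231 = 0.0102357
deff = V_st / V_srs = 0.00427624/0.0102357 = 0.4178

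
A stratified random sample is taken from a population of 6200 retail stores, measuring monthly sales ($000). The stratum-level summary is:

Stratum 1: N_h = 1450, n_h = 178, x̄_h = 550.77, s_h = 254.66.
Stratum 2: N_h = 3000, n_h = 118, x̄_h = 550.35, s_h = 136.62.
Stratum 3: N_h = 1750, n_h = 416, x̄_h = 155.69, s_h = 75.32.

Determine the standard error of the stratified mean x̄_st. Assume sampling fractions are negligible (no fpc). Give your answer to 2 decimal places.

V̂(x̄_st) = Σ W_h² s_h²/n_h, with W_h = N_h/N and N = 6200:
  stratum 1: (1450/6200)²·254.66²/178 = 19.9276
  stratum 2: (3000/6200)²·136.62²/118 = 37.0344
  stratum 3: (1750/6200)²·75.32²/416 = 1.08648
V̂(x̄_st) = 58.0485
SE(x̄_st) = √58.0485 = 7.61895

SE(x̄_st) ≈ 7.62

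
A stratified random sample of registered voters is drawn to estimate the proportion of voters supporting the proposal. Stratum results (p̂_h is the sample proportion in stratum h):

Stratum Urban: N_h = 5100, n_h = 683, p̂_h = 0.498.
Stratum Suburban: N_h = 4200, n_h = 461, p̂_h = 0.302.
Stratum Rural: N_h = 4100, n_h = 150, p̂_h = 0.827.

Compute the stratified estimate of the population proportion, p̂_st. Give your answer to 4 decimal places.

N = 13400; stratum weights W_h = N_h/N.
p̂_st = Σ W_h p̂_h = (5100·0.498 + 4200·0.302 + 4100·0.827)/13400 = 0.53723

p̂_st ≈ 0.5372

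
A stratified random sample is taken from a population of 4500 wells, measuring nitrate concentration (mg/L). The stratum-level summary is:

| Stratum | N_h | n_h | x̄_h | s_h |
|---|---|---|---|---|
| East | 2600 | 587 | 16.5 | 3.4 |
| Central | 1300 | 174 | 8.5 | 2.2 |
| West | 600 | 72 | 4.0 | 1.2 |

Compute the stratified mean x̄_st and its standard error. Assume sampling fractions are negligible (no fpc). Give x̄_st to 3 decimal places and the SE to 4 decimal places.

x̄_st = Σ W_h x̄_h = (2600·16.5 + 1300·8.5 + 600·4.0)/4500 = 12.52222
V̂(x̄_st) = Σ W_h² s_h²/n_h, with W_h = N_h/N and N = 4500:
  stratum East: (2600/4500)²·3.4²/587 = 0.00657418
  stratum Central: (1300/4500)²·2.2²/174 = 0.00232144
  stratum West: (600/4500)²·1.2²/72 = 0.000355556
V̂(x̄_st) = 0.00925117
SE(x̄_st) = √0.00925117 = 0.096183

x̄_st ≈ 12.522, SE ≈ 0.0962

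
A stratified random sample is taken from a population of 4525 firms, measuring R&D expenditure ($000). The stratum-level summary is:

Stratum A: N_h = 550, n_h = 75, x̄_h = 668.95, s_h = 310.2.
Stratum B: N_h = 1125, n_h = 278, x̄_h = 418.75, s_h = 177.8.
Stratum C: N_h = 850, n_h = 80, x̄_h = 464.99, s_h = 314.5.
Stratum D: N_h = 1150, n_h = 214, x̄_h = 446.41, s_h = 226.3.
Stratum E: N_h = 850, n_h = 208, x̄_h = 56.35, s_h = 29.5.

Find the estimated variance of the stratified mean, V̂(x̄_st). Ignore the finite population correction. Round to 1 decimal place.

V̂(x̄_st) = Σ W_h² s_h²/n_h, with W_h = N_h/N and N = 4525:
  stratum A: (550/4525)²·310.2²/75 = 18.9544
  stratum B: (1125/4525)²·177.8²/278 = 7.02889
  stratum C: (850/4525)²·314.5²/80 = 43.6267
  stratum D: (1150/4525)²·226.3²/214 = 15.4566
  stratum E: (850/4525)²·29.5²/208 = 0.147632
V̂(x̄_st) = 85.2142

V̂(x̄_st) ≈ 85.2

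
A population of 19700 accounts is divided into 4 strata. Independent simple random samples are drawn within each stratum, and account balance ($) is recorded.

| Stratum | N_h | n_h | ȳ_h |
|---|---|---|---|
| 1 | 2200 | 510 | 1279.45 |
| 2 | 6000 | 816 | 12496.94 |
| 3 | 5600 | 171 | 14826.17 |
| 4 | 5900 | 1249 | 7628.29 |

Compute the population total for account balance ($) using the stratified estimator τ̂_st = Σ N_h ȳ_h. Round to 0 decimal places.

τ̂_st = Σ N_h ȳ_h = 2200·1279.45 + 6000·12496.94 + 5600·14826.17 + 5900·7628.29 = 205829893

τ̂_st ≈ 205829893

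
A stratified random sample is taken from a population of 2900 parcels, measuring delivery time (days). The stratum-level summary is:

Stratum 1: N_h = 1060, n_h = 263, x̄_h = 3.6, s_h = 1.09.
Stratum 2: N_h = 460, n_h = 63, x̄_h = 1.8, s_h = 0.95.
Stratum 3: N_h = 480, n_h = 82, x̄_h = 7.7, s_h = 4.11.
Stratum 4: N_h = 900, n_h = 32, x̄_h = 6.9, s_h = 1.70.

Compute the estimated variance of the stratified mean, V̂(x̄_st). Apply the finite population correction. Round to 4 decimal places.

V̂(x̄_st) ≈ 0.0138

V̂(x̄_st) = Σ W_h² (1 − n_h/N_h) s_h²/n_h, with W_h = N_h/N and N = 2900:
  stratum 1: (1060/2900)²·(1 − 263/1060)·1.09²/263 = 0.000453801
  stratum 2: (460/2900)²·(1 − 63/460)·0.95²/63 = 0.000311071
  stratum 3: (480/2900)²·(1 − 82/480)·4.11²/82 = 0.00467949
  stratum 4: (900/2900)²·(1 − 32/900)·1.70²/32 = 0.00838908
V̂(x̄_st) = 0.0138334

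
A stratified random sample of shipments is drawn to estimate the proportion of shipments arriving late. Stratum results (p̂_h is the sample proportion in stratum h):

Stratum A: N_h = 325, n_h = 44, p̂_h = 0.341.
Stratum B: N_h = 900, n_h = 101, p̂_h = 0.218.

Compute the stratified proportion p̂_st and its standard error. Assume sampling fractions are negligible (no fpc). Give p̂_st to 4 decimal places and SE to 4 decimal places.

p̂_st ≈ 0.2506, SE ≈ 0.0359

N = 1225; stratum weights W_h = N_h/N.
p̂_st = Σ W_h p̂_h = (325·0.341 + 900·0.218)/1225 = 0.25063
V̂(p̂_st) = Σ W_h² p̂_h(1−p̂_h)/(n_h−1):
  stratum A: (325/1225)²·0.341·0.659/43 = 0.000367846
  stratum B: (900/1225)²·0.218·0.782/100 = 0.000920187
V̂(p̂_st) = 0.00128803; SE = √V̂ = 0.0358892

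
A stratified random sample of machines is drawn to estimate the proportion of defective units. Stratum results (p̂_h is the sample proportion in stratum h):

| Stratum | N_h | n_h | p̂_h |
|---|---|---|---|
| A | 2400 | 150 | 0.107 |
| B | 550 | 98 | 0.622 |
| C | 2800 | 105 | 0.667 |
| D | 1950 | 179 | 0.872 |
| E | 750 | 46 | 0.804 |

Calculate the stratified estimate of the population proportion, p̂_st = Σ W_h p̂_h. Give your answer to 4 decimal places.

p̂_st ≈ 0.5645

N = 8450; stratum weights W_h = N_h/N.
p̂_st = Σ W_h p̂_h = (2400·0.107 + 550·0.622 + 2800·0.667 + 1950·0.872 + 750·0.804)/8450 = 0.56449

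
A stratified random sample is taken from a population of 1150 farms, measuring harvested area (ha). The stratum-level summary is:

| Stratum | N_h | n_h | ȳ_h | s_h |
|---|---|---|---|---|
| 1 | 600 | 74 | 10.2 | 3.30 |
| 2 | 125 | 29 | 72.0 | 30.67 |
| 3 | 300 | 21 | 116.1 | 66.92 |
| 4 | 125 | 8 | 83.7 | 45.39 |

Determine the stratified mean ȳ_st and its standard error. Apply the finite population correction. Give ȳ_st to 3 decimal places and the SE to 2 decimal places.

ȳ_st = Σ W_h ȳ_h = (600·10.2 + 125·72.0 + 300·116.1 + 125·83.7)/1150 = 52.53261
V̂(ȳ_st) = Σ W_h² (1 − n_h/N_h) s_h²/n_h, with W_h = N_h/N and N = 1150:
  stratum 1: (600/1150)²·(1 − 74/600)·3.30²/74 = 0.0351186
  stratum 2: (125/1150)²·(1 − 29/125)·30.67²/29 = 0.294317
  stratum 3: (300/1150)²·(1 − 21/300)·66.92²/21 = 13.4965
  stratum 4: (125/1150)²·(1 − 8/125)·45.39²/8 = 2.84794
V̂(ȳ_st) = 16.6739
SE(ȳ_st) = √16.6739 = 4.08337

ȳ_st ≈ 52.533, SE ≈ 4.08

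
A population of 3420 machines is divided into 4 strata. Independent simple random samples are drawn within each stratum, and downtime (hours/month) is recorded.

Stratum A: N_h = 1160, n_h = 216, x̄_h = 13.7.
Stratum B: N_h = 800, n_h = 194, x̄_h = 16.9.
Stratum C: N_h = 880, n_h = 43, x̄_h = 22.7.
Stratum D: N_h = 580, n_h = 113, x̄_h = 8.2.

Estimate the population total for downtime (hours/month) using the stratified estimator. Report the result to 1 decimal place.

τ̂_st = Σ N_h x̄_h = 1160·13.7 + 800·16.9 + 880·22.7 + 580·8.2 = 54144.0

τ̂_st ≈ 54144.0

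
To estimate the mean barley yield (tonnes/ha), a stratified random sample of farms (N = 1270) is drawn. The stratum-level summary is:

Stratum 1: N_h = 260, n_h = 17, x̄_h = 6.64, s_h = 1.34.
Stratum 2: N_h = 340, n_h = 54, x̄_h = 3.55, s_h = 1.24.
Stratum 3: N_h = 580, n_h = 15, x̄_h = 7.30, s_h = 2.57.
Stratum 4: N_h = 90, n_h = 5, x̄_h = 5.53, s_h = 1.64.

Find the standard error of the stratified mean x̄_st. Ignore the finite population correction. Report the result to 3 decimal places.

SE(x̄_st) ≈ 0.318

V̂(x̄_st) = Σ W_h² s_h²/n_h, with W_h = N_h/N and N = 1270:
  stratum 1: (260/1270)²·1.34²/17 = 0.0044269
  stratum 2: (340/1270)²·1.24²/54 = 0.0020408
  stratum 3: (580/1270)²·2.57²/15 = 0.0918382
  stratum 4: (90/1270)²·1.64²/5 = 0.00270144
V̂(x̄_st) = 0.101007
SE(x̄_st) = √0.101007 = 0.317817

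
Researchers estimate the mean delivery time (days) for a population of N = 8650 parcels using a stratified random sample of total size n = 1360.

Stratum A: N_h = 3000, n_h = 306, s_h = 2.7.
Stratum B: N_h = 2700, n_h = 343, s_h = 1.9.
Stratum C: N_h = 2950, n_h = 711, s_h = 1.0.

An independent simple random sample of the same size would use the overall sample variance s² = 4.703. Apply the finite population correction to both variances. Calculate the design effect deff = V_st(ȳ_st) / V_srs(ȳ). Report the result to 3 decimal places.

V̂(ȳ_st) = Σ W_h² (1 − n_h/N_h) s_h²/n_h, with W_h = N_h/N and N = 8650:
  stratum A: (3000/8650)²·(1 − 306/3000)·2.7²/306 = 0.00257331
  stratum B: (2700/8650)²·(1 − 343/2700)·1.9²/343 = 0.000895167
  stratum C: (2950/8650)²·(1 − 711/2950)·1.0²/711 = 0.000124158
V_st = 0.00359264
V_srs = (1 − 1360/8650)·4.703/1360 = 0.00291439
deff = V_st / V_srs = 0.00359264/0.00291439 = 1.2327

deff ≈ 1.233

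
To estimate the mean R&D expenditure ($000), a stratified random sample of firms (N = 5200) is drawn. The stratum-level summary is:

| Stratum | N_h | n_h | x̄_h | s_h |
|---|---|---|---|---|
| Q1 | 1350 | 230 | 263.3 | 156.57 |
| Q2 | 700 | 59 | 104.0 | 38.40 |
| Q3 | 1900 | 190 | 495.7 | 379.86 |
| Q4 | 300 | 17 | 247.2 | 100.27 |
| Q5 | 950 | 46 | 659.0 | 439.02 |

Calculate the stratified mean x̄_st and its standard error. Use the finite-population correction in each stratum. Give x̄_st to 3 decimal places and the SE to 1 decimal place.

x̄_st ≈ 398.134, SE ≈ 15.2

x̄_st = Σ W_h x̄_h = (1350·263.3 + 700·104.0 + 1900·495.7 + 300·247.2 + 950·659.0)/5200 = 398.13365
V̂(x̄_st) = Σ W_h² (1 − n_h/N_h) s_h²/n_h, with W_h = N_h/N and N = 5200:
  stratum Q1: (1350/5200)²·(1 − 230/1350)·156.57²/230 = 5.95984
  stratum Q2: (700/5200)²·(1 − 59/700)·38.40²/59 = 0.414725
  stratum Q3: (1900/5200)²·(1 − 190/1900)·379.86²/190 = 91.2508
  stratum Q4: (300/5200)²·(1 − 17/300)·100.27²/17 = 1.85692
  stratum Q5: (950/5200)²·(1 − 46/950)·439.02²/46 = 133.075
V̂(x̄_st) = 232.557
SE(x̄_st) = √232.557 = 15.2498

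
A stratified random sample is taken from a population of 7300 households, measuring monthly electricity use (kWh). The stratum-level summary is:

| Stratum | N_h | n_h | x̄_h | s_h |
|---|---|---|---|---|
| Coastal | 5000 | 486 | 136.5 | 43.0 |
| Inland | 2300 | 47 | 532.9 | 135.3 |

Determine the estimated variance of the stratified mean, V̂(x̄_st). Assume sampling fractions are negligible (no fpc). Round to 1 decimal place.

V̂(x̄_st) = Σ W_h² s_h²/n_h, with W_h = N_h/N and N = 7300:
  stratum Coastal: (5000/7300)²·43.0²/486 = 1.78482
  stratum Inland: (2300/7300)²·135.3²/47 = 38.6641
V̂(x̄_st) = 40.4489

V̂(x̄_st) ≈ 40.4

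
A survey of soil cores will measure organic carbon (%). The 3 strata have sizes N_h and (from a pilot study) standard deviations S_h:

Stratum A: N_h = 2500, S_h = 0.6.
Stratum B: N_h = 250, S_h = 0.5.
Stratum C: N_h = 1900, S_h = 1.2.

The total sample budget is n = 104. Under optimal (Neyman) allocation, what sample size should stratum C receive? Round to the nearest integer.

61

Neyman allocation: n_h = n · N_h S_h / Σ N_i S_i, with n = 104.
  stratum A: N_h·S_h = 2500·0.6 = 1500.00
  stratum B: N_h·S_h = 250·0.5 = 125.00
  stratum C: N_h·S_h = 1900·1.2 = 2280.00
Σ N_h S_h = 3905.00
n for stratum C = 104·2280.00/3905.00 = 60.722 → 61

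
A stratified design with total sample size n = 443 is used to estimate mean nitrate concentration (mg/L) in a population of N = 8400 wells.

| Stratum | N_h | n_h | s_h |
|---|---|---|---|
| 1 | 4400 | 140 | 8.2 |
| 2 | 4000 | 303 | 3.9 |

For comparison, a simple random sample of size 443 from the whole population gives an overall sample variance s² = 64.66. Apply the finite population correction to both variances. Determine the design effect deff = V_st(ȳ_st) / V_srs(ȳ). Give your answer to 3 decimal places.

V̂(ȳ_st) = Σ W_h² (1 − n_h/N_h) s_h²/n_h, with W_h = N_h/N and N = 8400:
  stratum 1: (4400/8400)²·(1 − 140/4400)·8.2²/140 = 0.127586
  stratum 2: (4000/8400)²·(1 − 303/4000)·3.9²/303 = 0.0105205
V_st = 0.138107
V_srs = (1 − 443/8400)·64.66/443 = 0.138262
deff = V_st / V_srs = 0.138107/0.138262 = 0.9989

deff ≈ 0.999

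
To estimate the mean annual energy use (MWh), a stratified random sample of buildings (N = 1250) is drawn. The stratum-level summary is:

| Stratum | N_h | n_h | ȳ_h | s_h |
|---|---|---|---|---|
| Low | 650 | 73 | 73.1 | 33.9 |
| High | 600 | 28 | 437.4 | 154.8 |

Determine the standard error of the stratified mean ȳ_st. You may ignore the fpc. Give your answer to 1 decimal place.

V̂(ȳ_st) = Σ W_h² s_h²/n_h, with W_h = N_h/N and N = 1250:
  stratum Low: (650/1250)²·33.9²/73 = 4.2568
  stratum High: (600/1250)²·154.8²/28 = 197.182
V̂(ȳ_st) = 201.438
SE(ȳ_st) = √201.438 = 14.1929

SE(ȳ_st) ≈ 14.2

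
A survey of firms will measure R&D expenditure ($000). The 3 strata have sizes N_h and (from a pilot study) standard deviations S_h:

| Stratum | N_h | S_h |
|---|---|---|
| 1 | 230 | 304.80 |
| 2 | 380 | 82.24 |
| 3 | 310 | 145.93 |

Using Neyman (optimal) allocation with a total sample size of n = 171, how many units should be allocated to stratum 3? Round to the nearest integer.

53

Neyman allocation: n_h = n · N_h S_h / Σ N_i S_i, with n = 171.
  stratum 1: N_h·S_h = 230·304.80 = 70104.00
  stratum 2: N_h·S_h = 380·82.24 = 31251.20
  stratum 3: N_h·S_h = 310·145.93 = 45238.30
Σ N_h S_h = 146593.50
n for stratum 3 = 171·45238.30/146593.50 = 52.770 → 53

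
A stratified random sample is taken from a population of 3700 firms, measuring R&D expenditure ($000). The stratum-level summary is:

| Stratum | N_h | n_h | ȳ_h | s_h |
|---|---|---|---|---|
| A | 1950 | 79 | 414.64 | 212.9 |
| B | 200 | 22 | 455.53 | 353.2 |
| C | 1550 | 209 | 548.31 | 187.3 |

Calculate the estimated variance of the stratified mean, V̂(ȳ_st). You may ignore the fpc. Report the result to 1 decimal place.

V̂(ȳ_st) = Σ W_h² s_h²/n_h, with W_h = N_h/N and N = 3700:
  stratum A: (1950/3700)²·212.9²/79 = 159.364
  stratum B: (200/3700)²·353.2²/22 = 16.5682
  stratum C: (1550/3700)²·187.3²/209 = 29.457
V̂(ȳ_st) = 205.389

V̂(ȳ_st) ≈ 205.4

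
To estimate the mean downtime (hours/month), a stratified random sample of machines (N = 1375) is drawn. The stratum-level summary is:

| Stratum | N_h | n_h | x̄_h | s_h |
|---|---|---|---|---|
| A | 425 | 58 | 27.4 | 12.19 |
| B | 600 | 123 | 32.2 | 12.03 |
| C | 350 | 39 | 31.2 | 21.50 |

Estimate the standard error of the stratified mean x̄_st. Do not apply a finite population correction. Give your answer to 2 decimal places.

V̂(x̄_st) = Σ W_h² s_h²/n_h, with W_h = N_h/N and N = 1375:
  stratum A: (425/1375)²·12.19²/58 = 0.244766
  stratum B: (600/1375)²·12.03²/123 = 0.224039
  stratum C: (350/1375)²·21.50²/39 = 0.767968
V̂(x̄_st) = 1.23677
SE(x̄_st) = √1.23677 = 1.1121

SE(x̄_st) ≈ 1.11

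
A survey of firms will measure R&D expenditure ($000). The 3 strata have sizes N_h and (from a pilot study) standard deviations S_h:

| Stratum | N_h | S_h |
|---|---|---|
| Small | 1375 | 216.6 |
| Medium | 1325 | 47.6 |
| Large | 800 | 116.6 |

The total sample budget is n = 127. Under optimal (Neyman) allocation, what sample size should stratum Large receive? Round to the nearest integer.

26

Neyman allocation: n_h = n · N_h S_h / Σ N_i S_i, with n = 127.
  stratum Small: N_h·S_h = 1375·216.6 = 297825.00
  stratum Medium: N_h·S_h = 1325·47.6 = 63070.00
  stratum Large: N_h·S_h = 800·116.6 = 93280.00
Σ N_h S_h = 454175.00
n for stratum Large = 127·93280.00/454175.00 = 26.084 → 26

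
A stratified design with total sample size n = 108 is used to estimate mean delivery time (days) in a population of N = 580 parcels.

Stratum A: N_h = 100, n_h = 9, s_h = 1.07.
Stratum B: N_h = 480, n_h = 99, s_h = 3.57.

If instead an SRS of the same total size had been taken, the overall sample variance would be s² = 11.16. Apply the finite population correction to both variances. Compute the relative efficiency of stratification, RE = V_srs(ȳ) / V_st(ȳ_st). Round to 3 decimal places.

V̂(ȳ_st) = Σ W_h² (1 − n_h/N_h) s_h²/n_h, with W_h = N_h/N and N = 580:
  stratum A: (100/580)²·(1 − 9/100)·1.07²/9 = 0.0034412
  stratum B: (480/580)²·(1 − 99/480)·3.57²/99 = 0.069986
V_st = 0.0734273
V_srs = (1 − 108/580)·11.16/108 = 0.084092
Relative efficiency = V_srs / V_st = 0.084092/0.0734273 = 1.1452

RE ≈ 1.145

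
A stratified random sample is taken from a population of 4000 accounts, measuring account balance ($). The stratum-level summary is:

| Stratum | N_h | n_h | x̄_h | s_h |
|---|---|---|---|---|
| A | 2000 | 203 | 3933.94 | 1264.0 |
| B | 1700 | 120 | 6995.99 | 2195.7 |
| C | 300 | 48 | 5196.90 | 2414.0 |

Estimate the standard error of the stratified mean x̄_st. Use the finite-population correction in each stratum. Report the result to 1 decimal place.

SE(x̄_st) ≈ 95.3

V̂(x̄_st) = Σ W_h² (1 − n_h/N_h) s_h²/n_h, with W_h = N_h/N and N = 4000:
  stratum A: (2000/4000)²·(1 − 203/2000)·1264.0²/203 = 1767.89
  stratum B: (1700/4000)²·(1 − 120/1700)·2195.7²/120 = 6744.52
  stratum C: (300/4000)²·(1 − 48/300)·2414.0²/48 = 573.634
V̂(x̄_st) = 9086.04
SE(x̄_st) = √9086.04 = 95.3207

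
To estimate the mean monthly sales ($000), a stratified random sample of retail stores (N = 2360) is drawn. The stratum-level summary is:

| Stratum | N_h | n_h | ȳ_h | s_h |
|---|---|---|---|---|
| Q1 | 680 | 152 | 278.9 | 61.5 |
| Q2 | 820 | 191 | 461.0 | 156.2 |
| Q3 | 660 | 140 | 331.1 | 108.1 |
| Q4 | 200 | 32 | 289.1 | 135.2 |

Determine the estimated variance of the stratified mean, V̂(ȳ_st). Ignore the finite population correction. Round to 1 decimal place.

V̂(ȳ_st) = Σ W_h² s_h²/n_h, with W_h = N_h/N and N = 2360:
  stratum Q1: (680/2360)²·61.5²/152 = 2.06586
  stratum Q2: (820/2360)²·156.2²/191 = 15.4217
  stratum Q3: (660/2360)²·108.1²/140 = 6.52811
  stratum Q4: (200/2360)²·135.2²/32 = 4.10241
V̂(ȳ_st) = 28.1181

V̂(ȳ_st) ≈ 28.1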